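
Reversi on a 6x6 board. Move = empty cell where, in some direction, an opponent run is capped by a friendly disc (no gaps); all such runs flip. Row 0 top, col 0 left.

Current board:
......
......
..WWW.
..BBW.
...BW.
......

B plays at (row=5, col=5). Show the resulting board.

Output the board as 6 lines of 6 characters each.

Answer: ......
......
..WWW.
..BBW.
...BB.
.....B

Derivation:
Place B at (5,5); scan 8 dirs for brackets.
Dir NW: opp run (4,4) capped by B -> flip
Dir N: first cell '.' (not opp) -> no flip
Dir NE: edge -> no flip
Dir W: first cell '.' (not opp) -> no flip
Dir E: edge -> no flip
Dir SW: edge -> no flip
Dir S: edge -> no flip
Dir SE: edge -> no flip
All flips: (4,4)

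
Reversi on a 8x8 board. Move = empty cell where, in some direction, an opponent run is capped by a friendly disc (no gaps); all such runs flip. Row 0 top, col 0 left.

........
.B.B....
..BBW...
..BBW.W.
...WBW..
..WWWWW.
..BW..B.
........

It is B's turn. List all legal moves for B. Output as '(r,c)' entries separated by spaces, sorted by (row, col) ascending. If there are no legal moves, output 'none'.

Answer: (1,4) (1,5) (2,5) (3,5) (4,2) (4,6) (6,4) (6,5) (6,7) (7,3)

Derivation:
(1,4): flips 2 -> legal
(1,5): flips 1 -> legal
(2,5): flips 1 -> legal
(2,6): no bracket -> illegal
(2,7): no bracket -> illegal
(3,5): flips 2 -> legal
(3,7): no bracket -> illegal
(4,1): no bracket -> illegal
(4,2): flips 2 -> legal
(4,6): flips 2 -> legal
(4,7): no bracket -> illegal
(5,1): no bracket -> illegal
(5,7): no bracket -> illegal
(6,1): no bracket -> illegal
(6,4): flips 2 -> legal
(6,5): flips 2 -> legal
(6,7): flips 3 -> legal
(7,2): no bracket -> illegal
(7,3): flips 3 -> legal
(7,4): no bracket -> illegal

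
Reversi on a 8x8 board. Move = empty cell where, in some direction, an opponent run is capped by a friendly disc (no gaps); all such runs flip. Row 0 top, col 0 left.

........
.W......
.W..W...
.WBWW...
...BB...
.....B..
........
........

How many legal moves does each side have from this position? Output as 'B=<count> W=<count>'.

-- B to move --
(0,0): no bracket -> illegal
(0,1): no bracket -> illegal
(0,2): no bracket -> illegal
(1,0): flips 1 -> legal
(1,2): no bracket -> illegal
(1,3): no bracket -> illegal
(1,4): flips 2 -> legal
(1,5): no bracket -> illegal
(2,0): no bracket -> illegal
(2,2): flips 1 -> legal
(2,3): flips 1 -> legal
(2,5): flips 1 -> legal
(3,0): flips 1 -> legal
(3,5): flips 2 -> legal
(4,0): no bracket -> illegal
(4,1): no bracket -> illegal
(4,2): no bracket -> illegal
(4,5): no bracket -> illegal
B mobility = 7
-- W to move --
(2,2): no bracket -> illegal
(2,3): no bracket -> illegal
(3,5): no bracket -> illegal
(4,1): no bracket -> illegal
(4,2): no bracket -> illegal
(4,5): no bracket -> illegal
(4,6): no bracket -> illegal
(5,2): flips 1 -> legal
(5,3): flips 1 -> legal
(5,4): flips 3 -> legal
(5,6): no bracket -> illegal
(6,4): no bracket -> illegal
(6,5): no bracket -> illegal
(6,6): flips 2 -> legal
W mobility = 4

Answer: B=7 W=4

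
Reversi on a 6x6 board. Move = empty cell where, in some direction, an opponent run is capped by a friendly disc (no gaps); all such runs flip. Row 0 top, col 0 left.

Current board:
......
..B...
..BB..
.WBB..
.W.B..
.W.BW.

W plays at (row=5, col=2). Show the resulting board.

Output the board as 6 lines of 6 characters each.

Place W at (5,2); scan 8 dirs for brackets.
Dir NW: first cell 'W' (not opp) -> no flip
Dir N: first cell '.' (not opp) -> no flip
Dir NE: opp run (4,3), next='.' -> no flip
Dir W: first cell 'W' (not opp) -> no flip
Dir E: opp run (5,3) capped by W -> flip
Dir SW: edge -> no flip
Dir S: edge -> no flip
Dir SE: edge -> no flip
All flips: (5,3)

Answer: ......
..B...
..BB..
.WBB..
.W.B..
.WWWW.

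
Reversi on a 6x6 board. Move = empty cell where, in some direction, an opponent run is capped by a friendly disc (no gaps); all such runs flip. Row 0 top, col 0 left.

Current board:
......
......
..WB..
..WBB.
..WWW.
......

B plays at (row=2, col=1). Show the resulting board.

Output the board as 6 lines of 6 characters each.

Answer: ......
......
.BBB..
..WBB.
..WWW.
......

Derivation:
Place B at (2,1); scan 8 dirs for brackets.
Dir NW: first cell '.' (not opp) -> no flip
Dir N: first cell '.' (not opp) -> no flip
Dir NE: first cell '.' (not opp) -> no flip
Dir W: first cell '.' (not opp) -> no flip
Dir E: opp run (2,2) capped by B -> flip
Dir SW: first cell '.' (not opp) -> no flip
Dir S: first cell '.' (not opp) -> no flip
Dir SE: opp run (3,2) (4,3), next='.' -> no flip
All flips: (2,2)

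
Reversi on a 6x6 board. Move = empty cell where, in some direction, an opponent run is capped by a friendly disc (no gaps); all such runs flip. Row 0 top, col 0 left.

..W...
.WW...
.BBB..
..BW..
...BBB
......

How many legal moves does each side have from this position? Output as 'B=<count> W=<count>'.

Answer: B=4 W=7

Derivation:
-- B to move --
(0,0): flips 1 -> legal
(0,1): flips 2 -> legal
(0,3): flips 1 -> legal
(1,0): no bracket -> illegal
(1,3): no bracket -> illegal
(2,0): no bracket -> illegal
(2,4): no bracket -> illegal
(3,4): flips 1 -> legal
(4,2): no bracket -> illegal
B mobility = 4
-- W to move --
(1,0): no bracket -> illegal
(1,3): flips 1 -> legal
(1,4): no bracket -> illegal
(2,0): no bracket -> illegal
(2,4): no bracket -> illegal
(3,0): flips 1 -> legal
(3,1): flips 2 -> legal
(3,4): flips 1 -> legal
(3,5): no bracket -> illegal
(4,1): no bracket -> illegal
(4,2): flips 2 -> legal
(5,2): no bracket -> illegal
(5,3): flips 1 -> legal
(5,4): no bracket -> illegal
(5,5): flips 1 -> legal
W mobility = 7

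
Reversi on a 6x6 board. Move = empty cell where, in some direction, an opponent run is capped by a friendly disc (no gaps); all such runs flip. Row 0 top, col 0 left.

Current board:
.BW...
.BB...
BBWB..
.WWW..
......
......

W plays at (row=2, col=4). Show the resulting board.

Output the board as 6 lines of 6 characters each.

Place W at (2,4); scan 8 dirs for brackets.
Dir NW: first cell '.' (not opp) -> no flip
Dir N: first cell '.' (not opp) -> no flip
Dir NE: first cell '.' (not opp) -> no flip
Dir W: opp run (2,3) capped by W -> flip
Dir E: first cell '.' (not opp) -> no flip
Dir SW: first cell 'W' (not opp) -> no flip
Dir S: first cell '.' (not opp) -> no flip
Dir SE: first cell '.' (not opp) -> no flip
All flips: (2,3)

Answer: .BW...
.BB...
BBWWW.
.WWW..
......
......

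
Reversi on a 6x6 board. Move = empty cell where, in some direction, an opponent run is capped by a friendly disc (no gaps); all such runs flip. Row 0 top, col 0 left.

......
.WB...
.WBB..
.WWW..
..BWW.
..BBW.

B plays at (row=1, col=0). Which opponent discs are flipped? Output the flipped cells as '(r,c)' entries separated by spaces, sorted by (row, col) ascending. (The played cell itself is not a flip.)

Dir NW: edge -> no flip
Dir N: first cell '.' (not opp) -> no flip
Dir NE: first cell '.' (not opp) -> no flip
Dir W: edge -> no flip
Dir E: opp run (1,1) capped by B -> flip
Dir SW: edge -> no flip
Dir S: first cell '.' (not opp) -> no flip
Dir SE: opp run (2,1) (3,2) (4,3) (5,4), next=edge -> no flip

Answer: (1,1)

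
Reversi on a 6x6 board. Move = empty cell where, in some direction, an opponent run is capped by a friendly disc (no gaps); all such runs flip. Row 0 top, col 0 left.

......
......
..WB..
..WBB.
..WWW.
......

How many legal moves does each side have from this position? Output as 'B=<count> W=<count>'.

-- B to move --
(1,1): flips 1 -> legal
(1,2): no bracket -> illegal
(1,3): no bracket -> illegal
(2,1): flips 1 -> legal
(3,1): flips 1 -> legal
(3,5): no bracket -> illegal
(4,1): flips 1 -> legal
(4,5): no bracket -> illegal
(5,1): flips 1 -> legal
(5,2): flips 1 -> legal
(5,3): flips 1 -> legal
(5,4): flips 1 -> legal
(5,5): flips 1 -> legal
B mobility = 9
-- W to move --
(1,2): no bracket -> illegal
(1,3): flips 2 -> legal
(1,4): flips 1 -> legal
(2,4): flips 3 -> legal
(2,5): flips 1 -> legal
(3,5): flips 2 -> legal
(4,5): no bracket -> illegal
W mobility = 5

Answer: B=9 W=5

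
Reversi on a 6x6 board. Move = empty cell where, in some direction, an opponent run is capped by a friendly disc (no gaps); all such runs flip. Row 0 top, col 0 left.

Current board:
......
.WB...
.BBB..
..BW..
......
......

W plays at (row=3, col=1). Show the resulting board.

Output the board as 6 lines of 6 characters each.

Answer: ......
.WB...
.WBB..
.WWW..
......
......

Derivation:
Place W at (3,1); scan 8 dirs for brackets.
Dir NW: first cell '.' (not opp) -> no flip
Dir N: opp run (2,1) capped by W -> flip
Dir NE: opp run (2,2), next='.' -> no flip
Dir W: first cell '.' (not opp) -> no flip
Dir E: opp run (3,2) capped by W -> flip
Dir SW: first cell '.' (not opp) -> no flip
Dir S: first cell '.' (not opp) -> no flip
Dir SE: first cell '.' (not opp) -> no flip
All flips: (2,1) (3,2)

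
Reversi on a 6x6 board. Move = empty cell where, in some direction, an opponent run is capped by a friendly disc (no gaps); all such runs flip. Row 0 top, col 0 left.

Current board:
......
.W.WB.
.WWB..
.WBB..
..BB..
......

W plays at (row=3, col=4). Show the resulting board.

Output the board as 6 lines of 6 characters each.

Answer: ......
.W.WB.
.WWB..
.WWWW.
..BB..
......

Derivation:
Place W at (3,4); scan 8 dirs for brackets.
Dir NW: opp run (2,3), next='.' -> no flip
Dir N: first cell '.' (not opp) -> no flip
Dir NE: first cell '.' (not opp) -> no flip
Dir W: opp run (3,3) (3,2) capped by W -> flip
Dir E: first cell '.' (not opp) -> no flip
Dir SW: opp run (4,3), next='.' -> no flip
Dir S: first cell '.' (not opp) -> no flip
Dir SE: first cell '.' (not opp) -> no flip
All flips: (3,2) (3,3)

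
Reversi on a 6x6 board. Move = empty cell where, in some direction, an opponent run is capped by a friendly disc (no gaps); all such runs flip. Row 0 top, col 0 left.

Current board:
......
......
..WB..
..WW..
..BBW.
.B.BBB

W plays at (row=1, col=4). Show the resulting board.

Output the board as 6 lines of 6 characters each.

Answer: ......
....W.
..WW..
..WW..
..BBW.
.B.BBB

Derivation:
Place W at (1,4); scan 8 dirs for brackets.
Dir NW: first cell '.' (not opp) -> no flip
Dir N: first cell '.' (not opp) -> no flip
Dir NE: first cell '.' (not opp) -> no flip
Dir W: first cell '.' (not opp) -> no flip
Dir E: first cell '.' (not opp) -> no flip
Dir SW: opp run (2,3) capped by W -> flip
Dir S: first cell '.' (not opp) -> no flip
Dir SE: first cell '.' (not opp) -> no flip
All flips: (2,3)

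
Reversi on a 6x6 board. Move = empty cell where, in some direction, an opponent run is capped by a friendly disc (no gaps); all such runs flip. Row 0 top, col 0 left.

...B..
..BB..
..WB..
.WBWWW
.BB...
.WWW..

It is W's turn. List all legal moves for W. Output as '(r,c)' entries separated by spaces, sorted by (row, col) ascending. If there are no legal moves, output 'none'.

Answer: (0,1) (0,2) (0,4) (2,4) (3,0)

Derivation:
(0,1): flips 2 -> legal
(0,2): flips 1 -> legal
(0,4): flips 1 -> legal
(1,1): no bracket -> illegal
(1,4): no bracket -> illegal
(2,1): no bracket -> illegal
(2,4): flips 1 -> legal
(3,0): flips 1 -> legal
(4,0): no bracket -> illegal
(4,3): no bracket -> illegal
(5,0): no bracket -> illegal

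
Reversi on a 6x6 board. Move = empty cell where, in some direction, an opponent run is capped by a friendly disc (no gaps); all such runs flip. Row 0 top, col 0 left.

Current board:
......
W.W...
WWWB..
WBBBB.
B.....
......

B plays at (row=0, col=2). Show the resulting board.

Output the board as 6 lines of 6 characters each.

Answer: ..B...
W.B...
WWBB..
WBBBB.
B.....
......

Derivation:
Place B at (0,2); scan 8 dirs for brackets.
Dir NW: edge -> no flip
Dir N: edge -> no flip
Dir NE: edge -> no flip
Dir W: first cell '.' (not opp) -> no flip
Dir E: first cell '.' (not opp) -> no flip
Dir SW: first cell '.' (not opp) -> no flip
Dir S: opp run (1,2) (2,2) capped by B -> flip
Dir SE: first cell '.' (not opp) -> no flip
All flips: (1,2) (2,2)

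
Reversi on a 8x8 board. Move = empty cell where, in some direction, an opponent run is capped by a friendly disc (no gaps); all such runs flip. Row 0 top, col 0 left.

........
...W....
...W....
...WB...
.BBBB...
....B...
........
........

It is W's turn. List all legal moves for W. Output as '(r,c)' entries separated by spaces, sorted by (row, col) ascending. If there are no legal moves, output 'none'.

Answer: (3,5) (4,5) (5,1) (5,3) (5,5)

Derivation:
(2,4): no bracket -> illegal
(2,5): no bracket -> illegal
(3,0): no bracket -> illegal
(3,1): no bracket -> illegal
(3,2): no bracket -> illegal
(3,5): flips 1 -> legal
(4,0): no bracket -> illegal
(4,5): flips 1 -> legal
(5,0): no bracket -> illegal
(5,1): flips 1 -> legal
(5,2): no bracket -> illegal
(5,3): flips 1 -> legal
(5,5): flips 1 -> legal
(6,3): no bracket -> illegal
(6,4): no bracket -> illegal
(6,5): no bracket -> illegal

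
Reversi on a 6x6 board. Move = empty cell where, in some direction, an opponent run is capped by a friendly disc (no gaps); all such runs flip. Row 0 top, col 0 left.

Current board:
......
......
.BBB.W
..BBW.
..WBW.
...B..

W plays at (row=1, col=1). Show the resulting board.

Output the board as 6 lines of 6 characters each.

Answer: ......
.W....
.BWB.W
..BWW.
..WBW.
...B..

Derivation:
Place W at (1,1); scan 8 dirs for brackets.
Dir NW: first cell '.' (not opp) -> no flip
Dir N: first cell '.' (not opp) -> no flip
Dir NE: first cell '.' (not opp) -> no flip
Dir W: first cell '.' (not opp) -> no flip
Dir E: first cell '.' (not opp) -> no flip
Dir SW: first cell '.' (not opp) -> no flip
Dir S: opp run (2,1), next='.' -> no flip
Dir SE: opp run (2,2) (3,3) capped by W -> flip
All flips: (2,2) (3,3)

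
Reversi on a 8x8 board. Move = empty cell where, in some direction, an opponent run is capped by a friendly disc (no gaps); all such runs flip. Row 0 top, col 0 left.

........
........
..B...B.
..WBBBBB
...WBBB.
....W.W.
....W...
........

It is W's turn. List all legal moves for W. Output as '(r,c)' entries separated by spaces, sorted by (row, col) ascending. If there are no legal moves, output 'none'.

Answer: (1,2) (1,6) (2,3) (2,4) (2,5) (2,7) (4,7)

Derivation:
(1,1): no bracket -> illegal
(1,2): flips 1 -> legal
(1,3): no bracket -> illegal
(1,5): no bracket -> illegal
(1,6): flips 3 -> legal
(1,7): no bracket -> illegal
(2,1): no bracket -> illegal
(2,3): flips 3 -> legal
(2,4): flips 2 -> legal
(2,5): flips 1 -> legal
(2,7): flips 2 -> legal
(3,1): no bracket -> illegal
(4,2): no bracket -> illegal
(4,7): flips 3 -> legal
(5,3): no bracket -> illegal
(5,5): no bracket -> illegal
(5,7): no bracket -> illegal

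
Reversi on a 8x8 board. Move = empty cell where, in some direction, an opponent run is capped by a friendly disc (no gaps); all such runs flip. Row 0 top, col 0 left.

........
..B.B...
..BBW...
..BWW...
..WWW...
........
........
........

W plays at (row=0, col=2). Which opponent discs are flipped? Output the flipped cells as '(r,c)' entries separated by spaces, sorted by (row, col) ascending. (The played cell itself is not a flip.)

Answer: (1,2) (2,2) (3,2)

Derivation:
Dir NW: edge -> no flip
Dir N: edge -> no flip
Dir NE: edge -> no flip
Dir W: first cell '.' (not opp) -> no flip
Dir E: first cell '.' (not opp) -> no flip
Dir SW: first cell '.' (not opp) -> no flip
Dir S: opp run (1,2) (2,2) (3,2) capped by W -> flip
Dir SE: first cell '.' (not opp) -> no flip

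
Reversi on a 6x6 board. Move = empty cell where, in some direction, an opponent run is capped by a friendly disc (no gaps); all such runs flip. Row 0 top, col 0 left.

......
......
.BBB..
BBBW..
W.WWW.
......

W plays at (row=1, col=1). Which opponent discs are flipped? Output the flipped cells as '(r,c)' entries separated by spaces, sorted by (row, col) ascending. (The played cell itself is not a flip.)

Answer: (2,2)

Derivation:
Dir NW: first cell '.' (not opp) -> no flip
Dir N: first cell '.' (not opp) -> no flip
Dir NE: first cell '.' (not opp) -> no flip
Dir W: first cell '.' (not opp) -> no flip
Dir E: first cell '.' (not opp) -> no flip
Dir SW: first cell '.' (not opp) -> no flip
Dir S: opp run (2,1) (3,1), next='.' -> no flip
Dir SE: opp run (2,2) capped by W -> flip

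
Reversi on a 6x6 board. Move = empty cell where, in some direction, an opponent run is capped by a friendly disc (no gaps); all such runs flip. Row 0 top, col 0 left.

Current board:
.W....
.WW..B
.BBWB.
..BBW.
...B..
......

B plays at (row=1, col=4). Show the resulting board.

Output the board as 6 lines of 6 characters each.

Place B at (1,4); scan 8 dirs for brackets.
Dir NW: first cell '.' (not opp) -> no flip
Dir N: first cell '.' (not opp) -> no flip
Dir NE: first cell '.' (not opp) -> no flip
Dir W: first cell '.' (not opp) -> no flip
Dir E: first cell 'B' (not opp) -> no flip
Dir SW: opp run (2,3) capped by B -> flip
Dir S: first cell 'B' (not opp) -> no flip
Dir SE: first cell '.' (not opp) -> no flip
All flips: (2,3)

Answer: .W....
.WW.BB
.BBBB.
..BBW.
...B..
......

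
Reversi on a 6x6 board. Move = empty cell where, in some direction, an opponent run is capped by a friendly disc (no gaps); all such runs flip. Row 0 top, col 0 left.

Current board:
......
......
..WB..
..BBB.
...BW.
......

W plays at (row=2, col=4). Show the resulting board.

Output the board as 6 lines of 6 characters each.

Answer: ......
......
..WWW.
..BBW.
...BW.
......

Derivation:
Place W at (2,4); scan 8 dirs for brackets.
Dir NW: first cell '.' (not opp) -> no flip
Dir N: first cell '.' (not opp) -> no flip
Dir NE: first cell '.' (not opp) -> no flip
Dir W: opp run (2,3) capped by W -> flip
Dir E: first cell '.' (not opp) -> no flip
Dir SW: opp run (3,3), next='.' -> no flip
Dir S: opp run (3,4) capped by W -> flip
Dir SE: first cell '.' (not opp) -> no flip
All flips: (2,3) (3,4)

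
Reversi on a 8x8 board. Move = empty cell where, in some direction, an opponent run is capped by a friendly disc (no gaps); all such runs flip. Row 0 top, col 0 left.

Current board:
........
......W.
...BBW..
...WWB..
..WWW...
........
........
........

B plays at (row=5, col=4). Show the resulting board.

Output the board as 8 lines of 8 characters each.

Answer: ........
......W.
...BBW..
...WBB..
..WWB...
....B...
........
........

Derivation:
Place B at (5,4); scan 8 dirs for brackets.
Dir NW: opp run (4,3), next='.' -> no flip
Dir N: opp run (4,4) (3,4) capped by B -> flip
Dir NE: first cell '.' (not opp) -> no flip
Dir W: first cell '.' (not opp) -> no flip
Dir E: first cell '.' (not opp) -> no flip
Dir SW: first cell '.' (not opp) -> no flip
Dir S: first cell '.' (not opp) -> no flip
Dir SE: first cell '.' (not opp) -> no flip
All flips: (3,4) (4,4)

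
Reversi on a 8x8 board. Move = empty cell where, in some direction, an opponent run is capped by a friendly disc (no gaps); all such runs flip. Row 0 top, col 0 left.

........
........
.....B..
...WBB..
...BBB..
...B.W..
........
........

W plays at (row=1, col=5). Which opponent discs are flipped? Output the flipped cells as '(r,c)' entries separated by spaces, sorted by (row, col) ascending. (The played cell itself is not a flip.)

Answer: (2,5) (3,5) (4,5)

Derivation:
Dir NW: first cell '.' (not opp) -> no flip
Dir N: first cell '.' (not opp) -> no flip
Dir NE: first cell '.' (not opp) -> no flip
Dir W: first cell '.' (not opp) -> no flip
Dir E: first cell '.' (not opp) -> no flip
Dir SW: first cell '.' (not opp) -> no flip
Dir S: opp run (2,5) (3,5) (4,5) capped by W -> flip
Dir SE: first cell '.' (not opp) -> no flip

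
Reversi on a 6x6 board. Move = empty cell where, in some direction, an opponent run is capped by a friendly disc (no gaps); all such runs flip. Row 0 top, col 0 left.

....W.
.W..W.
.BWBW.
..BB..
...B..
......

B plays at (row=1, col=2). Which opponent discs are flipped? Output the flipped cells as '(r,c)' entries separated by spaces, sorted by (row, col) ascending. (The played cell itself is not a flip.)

Dir NW: first cell '.' (not opp) -> no flip
Dir N: first cell '.' (not opp) -> no flip
Dir NE: first cell '.' (not opp) -> no flip
Dir W: opp run (1,1), next='.' -> no flip
Dir E: first cell '.' (not opp) -> no flip
Dir SW: first cell 'B' (not opp) -> no flip
Dir S: opp run (2,2) capped by B -> flip
Dir SE: first cell 'B' (not opp) -> no flip

Answer: (2,2)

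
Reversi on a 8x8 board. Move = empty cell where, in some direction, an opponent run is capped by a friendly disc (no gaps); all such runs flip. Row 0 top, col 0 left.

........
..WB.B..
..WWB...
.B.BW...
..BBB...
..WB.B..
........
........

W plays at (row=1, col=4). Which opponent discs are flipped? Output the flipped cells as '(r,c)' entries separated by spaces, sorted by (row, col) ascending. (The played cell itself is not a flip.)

Answer: (1,3) (2,4)

Derivation:
Dir NW: first cell '.' (not opp) -> no flip
Dir N: first cell '.' (not opp) -> no flip
Dir NE: first cell '.' (not opp) -> no flip
Dir W: opp run (1,3) capped by W -> flip
Dir E: opp run (1,5), next='.' -> no flip
Dir SW: first cell 'W' (not opp) -> no flip
Dir S: opp run (2,4) capped by W -> flip
Dir SE: first cell '.' (not opp) -> no flip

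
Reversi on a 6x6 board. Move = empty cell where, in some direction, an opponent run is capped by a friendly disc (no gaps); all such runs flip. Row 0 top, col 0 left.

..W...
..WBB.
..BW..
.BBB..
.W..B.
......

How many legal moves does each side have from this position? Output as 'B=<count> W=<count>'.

-- B to move --
(0,1): no bracket -> illegal
(0,3): no bracket -> illegal
(1,1): flips 1 -> legal
(2,1): no bracket -> illegal
(2,4): flips 1 -> legal
(3,0): no bracket -> illegal
(3,4): no bracket -> illegal
(4,0): no bracket -> illegal
(4,2): no bracket -> illegal
(5,0): flips 1 -> legal
(5,1): flips 1 -> legal
(5,2): no bracket -> illegal
B mobility = 4
-- W to move --
(0,3): flips 1 -> legal
(0,4): no bracket -> illegal
(0,5): flips 1 -> legal
(1,1): no bracket -> illegal
(1,5): flips 2 -> legal
(2,0): no bracket -> illegal
(2,1): flips 2 -> legal
(2,4): flips 1 -> legal
(2,5): no bracket -> illegal
(3,0): no bracket -> illegal
(3,4): no bracket -> illegal
(3,5): no bracket -> illegal
(4,0): no bracket -> illegal
(4,2): flips 2 -> legal
(4,3): flips 1 -> legal
(4,5): no bracket -> illegal
(5,3): no bracket -> illegal
(5,4): no bracket -> illegal
(5,5): no bracket -> illegal
W mobility = 7

Answer: B=4 W=7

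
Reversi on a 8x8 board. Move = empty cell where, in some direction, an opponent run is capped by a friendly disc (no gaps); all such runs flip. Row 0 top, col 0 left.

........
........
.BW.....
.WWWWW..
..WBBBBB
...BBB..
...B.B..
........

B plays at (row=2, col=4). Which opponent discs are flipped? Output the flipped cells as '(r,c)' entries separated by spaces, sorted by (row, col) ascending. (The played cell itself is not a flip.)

Dir NW: first cell '.' (not opp) -> no flip
Dir N: first cell '.' (not opp) -> no flip
Dir NE: first cell '.' (not opp) -> no flip
Dir W: first cell '.' (not opp) -> no flip
Dir E: first cell '.' (not opp) -> no flip
Dir SW: opp run (3,3) (4,2), next='.' -> no flip
Dir S: opp run (3,4) capped by B -> flip
Dir SE: opp run (3,5) capped by B -> flip

Answer: (3,4) (3,5)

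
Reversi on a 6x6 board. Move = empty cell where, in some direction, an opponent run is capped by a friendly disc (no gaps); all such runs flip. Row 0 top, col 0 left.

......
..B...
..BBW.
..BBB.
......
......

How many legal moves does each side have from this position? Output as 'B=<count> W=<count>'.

-- B to move --
(1,3): no bracket -> illegal
(1,4): flips 1 -> legal
(1,5): flips 1 -> legal
(2,5): flips 1 -> legal
(3,5): no bracket -> illegal
B mobility = 3
-- W to move --
(0,1): no bracket -> illegal
(0,2): no bracket -> illegal
(0,3): no bracket -> illegal
(1,1): no bracket -> illegal
(1,3): no bracket -> illegal
(1,4): no bracket -> illegal
(2,1): flips 2 -> legal
(2,5): no bracket -> illegal
(3,1): no bracket -> illegal
(3,5): no bracket -> illegal
(4,1): no bracket -> illegal
(4,2): flips 1 -> legal
(4,3): no bracket -> illegal
(4,4): flips 1 -> legal
(4,5): no bracket -> illegal
W mobility = 3

Answer: B=3 W=3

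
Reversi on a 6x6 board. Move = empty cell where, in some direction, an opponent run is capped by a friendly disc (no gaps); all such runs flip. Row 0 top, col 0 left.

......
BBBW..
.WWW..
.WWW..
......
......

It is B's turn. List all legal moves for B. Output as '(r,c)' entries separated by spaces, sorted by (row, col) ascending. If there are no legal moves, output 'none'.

(0,2): no bracket -> illegal
(0,3): no bracket -> illegal
(0,4): no bracket -> illegal
(1,4): flips 1 -> legal
(2,0): no bracket -> illegal
(2,4): no bracket -> illegal
(3,0): flips 1 -> legal
(3,4): flips 1 -> legal
(4,0): no bracket -> illegal
(4,1): flips 2 -> legal
(4,2): flips 2 -> legal
(4,3): flips 2 -> legal
(4,4): flips 2 -> legal

Answer: (1,4) (3,0) (3,4) (4,1) (4,2) (4,3) (4,4)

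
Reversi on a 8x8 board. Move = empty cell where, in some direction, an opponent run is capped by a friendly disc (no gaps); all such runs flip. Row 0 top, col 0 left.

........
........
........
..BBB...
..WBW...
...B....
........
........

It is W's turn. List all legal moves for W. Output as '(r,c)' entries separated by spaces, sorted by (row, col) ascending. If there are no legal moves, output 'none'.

Answer: (2,2) (2,4) (6,2) (6,4)

Derivation:
(2,1): no bracket -> illegal
(2,2): flips 2 -> legal
(2,3): no bracket -> illegal
(2,4): flips 2 -> legal
(2,5): no bracket -> illegal
(3,1): no bracket -> illegal
(3,5): no bracket -> illegal
(4,1): no bracket -> illegal
(4,5): no bracket -> illegal
(5,2): no bracket -> illegal
(5,4): no bracket -> illegal
(6,2): flips 1 -> legal
(6,3): no bracket -> illegal
(6,4): flips 1 -> legal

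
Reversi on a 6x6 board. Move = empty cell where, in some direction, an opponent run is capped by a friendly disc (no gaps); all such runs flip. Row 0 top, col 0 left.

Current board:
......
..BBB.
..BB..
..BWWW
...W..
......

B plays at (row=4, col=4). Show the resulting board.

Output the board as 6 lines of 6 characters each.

Place B at (4,4); scan 8 dirs for brackets.
Dir NW: opp run (3,3) capped by B -> flip
Dir N: opp run (3,4), next='.' -> no flip
Dir NE: opp run (3,5), next=edge -> no flip
Dir W: opp run (4,3), next='.' -> no flip
Dir E: first cell '.' (not opp) -> no flip
Dir SW: first cell '.' (not opp) -> no flip
Dir S: first cell '.' (not opp) -> no flip
Dir SE: first cell '.' (not opp) -> no flip
All flips: (3,3)

Answer: ......
..BBB.
..BB..
..BBWW
...WB.
......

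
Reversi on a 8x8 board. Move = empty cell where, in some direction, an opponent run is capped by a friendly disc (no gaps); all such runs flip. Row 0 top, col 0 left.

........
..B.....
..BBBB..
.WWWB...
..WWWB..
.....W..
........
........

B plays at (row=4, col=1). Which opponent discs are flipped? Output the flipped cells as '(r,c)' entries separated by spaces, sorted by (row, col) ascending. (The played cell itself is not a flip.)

Dir NW: first cell '.' (not opp) -> no flip
Dir N: opp run (3,1), next='.' -> no flip
Dir NE: opp run (3,2) capped by B -> flip
Dir W: first cell '.' (not opp) -> no flip
Dir E: opp run (4,2) (4,3) (4,4) capped by B -> flip
Dir SW: first cell '.' (not opp) -> no flip
Dir S: first cell '.' (not opp) -> no flip
Dir SE: first cell '.' (not opp) -> no flip

Answer: (3,2) (4,2) (4,3) (4,4)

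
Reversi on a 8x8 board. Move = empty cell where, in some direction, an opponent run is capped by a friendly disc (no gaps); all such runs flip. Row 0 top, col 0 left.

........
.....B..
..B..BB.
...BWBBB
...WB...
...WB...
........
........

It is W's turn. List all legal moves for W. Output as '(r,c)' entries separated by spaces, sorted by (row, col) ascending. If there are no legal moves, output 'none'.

(0,4): no bracket -> illegal
(0,5): no bracket -> illegal
(0,6): no bracket -> illegal
(1,1): no bracket -> illegal
(1,2): no bracket -> illegal
(1,3): no bracket -> illegal
(1,4): no bracket -> illegal
(1,6): flips 1 -> legal
(1,7): flips 3 -> legal
(2,1): no bracket -> illegal
(2,3): flips 1 -> legal
(2,4): no bracket -> illegal
(2,7): no bracket -> illegal
(3,1): no bracket -> illegal
(3,2): flips 1 -> legal
(4,2): no bracket -> illegal
(4,5): flips 1 -> legal
(4,6): no bracket -> illegal
(4,7): no bracket -> illegal
(5,5): flips 1 -> legal
(6,3): no bracket -> illegal
(6,4): flips 2 -> legal
(6,5): flips 1 -> legal

Answer: (1,6) (1,7) (2,3) (3,2) (4,5) (5,5) (6,4) (6,5)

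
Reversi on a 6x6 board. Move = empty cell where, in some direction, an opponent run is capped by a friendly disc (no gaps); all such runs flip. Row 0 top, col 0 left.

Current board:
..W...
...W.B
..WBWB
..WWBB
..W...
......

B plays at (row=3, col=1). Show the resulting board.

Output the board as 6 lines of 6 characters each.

Answer: ..W...
...W.B
..WBWB
.BBBBB
..W...
......

Derivation:
Place B at (3,1); scan 8 dirs for brackets.
Dir NW: first cell '.' (not opp) -> no flip
Dir N: first cell '.' (not opp) -> no flip
Dir NE: opp run (2,2) (1,3), next='.' -> no flip
Dir W: first cell '.' (not opp) -> no flip
Dir E: opp run (3,2) (3,3) capped by B -> flip
Dir SW: first cell '.' (not opp) -> no flip
Dir S: first cell '.' (not opp) -> no flip
Dir SE: opp run (4,2), next='.' -> no flip
All flips: (3,2) (3,3)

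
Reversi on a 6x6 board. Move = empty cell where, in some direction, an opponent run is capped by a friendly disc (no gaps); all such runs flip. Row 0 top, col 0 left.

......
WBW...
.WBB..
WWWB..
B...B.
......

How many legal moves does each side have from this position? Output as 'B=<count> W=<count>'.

-- B to move --
(0,0): no bracket -> illegal
(0,1): flips 1 -> legal
(0,2): flips 1 -> legal
(0,3): no bracket -> illegal
(1,3): flips 1 -> legal
(2,0): flips 2 -> legal
(4,1): flips 3 -> legal
(4,2): flips 1 -> legal
(4,3): no bracket -> illegal
B mobility = 6
-- W to move --
(0,0): no bracket -> illegal
(0,1): flips 1 -> legal
(0,2): no bracket -> illegal
(1,3): flips 1 -> legal
(1,4): flips 1 -> legal
(2,0): no bracket -> illegal
(2,4): flips 2 -> legal
(3,4): flips 2 -> legal
(3,5): no bracket -> illegal
(4,1): no bracket -> illegal
(4,2): no bracket -> illegal
(4,3): no bracket -> illegal
(4,5): no bracket -> illegal
(5,0): flips 1 -> legal
(5,1): no bracket -> illegal
(5,3): no bracket -> illegal
(5,4): no bracket -> illegal
(5,5): no bracket -> illegal
W mobility = 6

Answer: B=6 W=6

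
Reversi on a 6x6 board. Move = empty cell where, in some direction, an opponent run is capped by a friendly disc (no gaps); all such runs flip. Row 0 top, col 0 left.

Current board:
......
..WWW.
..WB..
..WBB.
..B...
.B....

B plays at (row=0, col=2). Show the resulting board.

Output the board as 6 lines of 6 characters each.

Answer: ..B...
..BWW.
..BB..
..BBB.
..B...
.B....

Derivation:
Place B at (0,2); scan 8 dirs for brackets.
Dir NW: edge -> no flip
Dir N: edge -> no flip
Dir NE: edge -> no flip
Dir W: first cell '.' (not opp) -> no flip
Dir E: first cell '.' (not opp) -> no flip
Dir SW: first cell '.' (not opp) -> no flip
Dir S: opp run (1,2) (2,2) (3,2) capped by B -> flip
Dir SE: opp run (1,3), next='.' -> no flip
All flips: (1,2) (2,2) (3,2)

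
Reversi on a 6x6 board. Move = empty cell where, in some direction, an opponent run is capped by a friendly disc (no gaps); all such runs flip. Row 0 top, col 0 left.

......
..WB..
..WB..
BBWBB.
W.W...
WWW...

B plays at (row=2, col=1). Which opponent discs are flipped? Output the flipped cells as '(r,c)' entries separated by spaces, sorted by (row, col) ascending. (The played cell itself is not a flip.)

Dir NW: first cell '.' (not opp) -> no flip
Dir N: first cell '.' (not opp) -> no flip
Dir NE: opp run (1,2), next='.' -> no flip
Dir W: first cell '.' (not opp) -> no flip
Dir E: opp run (2,2) capped by B -> flip
Dir SW: first cell 'B' (not opp) -> no flip
Dir S: first cell 'B' (not opp) -> no flip
Dir SE: opp run (3,2), next='.' -> no flip

Answer: (2,2)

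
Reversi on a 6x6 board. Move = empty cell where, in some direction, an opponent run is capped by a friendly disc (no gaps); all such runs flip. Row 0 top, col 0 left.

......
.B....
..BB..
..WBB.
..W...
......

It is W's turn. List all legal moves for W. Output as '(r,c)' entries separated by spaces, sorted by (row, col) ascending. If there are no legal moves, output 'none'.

(0,0): no bracket -> illegal
(0,1): no bracket -> illegal
(0,2): no bracket -> illegal
(1,0): no bracket -> illegal
(1,2): flips 1 -> legal
(1,3): no bracket -> illegal
(1,4): flips 1 -> legal
(2,0): no bracket -> illegal
(2,1): no bracket -> illegal
(2,4): flips 1 -> legal
(2,5): no bracket -> illegal
(3,1): no bracket -> illegal
(3,5): flips 2 -> legal
(4,3): no bracket -> illegal
(4,4): no bracket -> illegal
(4,5): no bracket -> illegal

Answer: (1,2) (1,4) (2,4) (3,5)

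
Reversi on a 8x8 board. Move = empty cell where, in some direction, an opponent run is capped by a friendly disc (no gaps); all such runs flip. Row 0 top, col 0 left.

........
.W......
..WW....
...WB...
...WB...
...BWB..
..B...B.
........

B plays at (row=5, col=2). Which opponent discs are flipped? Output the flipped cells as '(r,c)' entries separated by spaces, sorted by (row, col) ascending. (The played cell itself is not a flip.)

Answer: (4,3)

Derivation:
Dir NW: first cell '.' (not opp) -> no flip
Dir N: first cell '.' (not opp) -> no flip
Dir NE: opp run (4,3) capped by B -> flip
Dir W: first cell '.' (not opp) -> no flip
Dir E: first cell 'B' (not opp) -> no flip
Dir SW: first cell '.' (not opp) -> no flip
Dir S: first cell 'B' (not opp) -> no flip
Dir SE: first cell '.' (not opp) -> no flip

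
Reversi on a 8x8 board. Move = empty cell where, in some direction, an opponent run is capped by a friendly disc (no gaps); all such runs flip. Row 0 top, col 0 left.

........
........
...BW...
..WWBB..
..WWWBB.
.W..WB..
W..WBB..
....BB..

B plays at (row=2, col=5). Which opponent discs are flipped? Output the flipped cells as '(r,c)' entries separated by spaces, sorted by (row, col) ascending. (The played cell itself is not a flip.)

Dir NW: first cell '.' (not opp) -> no flip
Dir N: first cell '.' (not opp) -> no flip
Dir NE: first cell '.' (not opp) -> no flip
Dir W: opp run (2,4) capped by B -> flip
Dir E: first cell '.' (not opp) -> no flip
Dir SW: first cell 'B' (not opp) -> no flip
Dir S: first cell 'B' (not opp) -> no flip
Dir SE: first cell '.' (not opp) -> no flip

Answer: (2,4)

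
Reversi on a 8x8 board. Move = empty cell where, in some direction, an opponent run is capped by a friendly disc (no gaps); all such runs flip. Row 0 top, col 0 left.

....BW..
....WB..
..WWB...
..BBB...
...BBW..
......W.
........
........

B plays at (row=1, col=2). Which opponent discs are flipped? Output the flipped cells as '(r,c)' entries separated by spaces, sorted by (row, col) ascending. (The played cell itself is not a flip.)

Dir NW: first cell '.' (not opp) -> no flip
Dir N: first cell '.' (not opp) -> no flip
Dir NE: first cell '.' (not opp) -> no flip
Dir W: first cell '.' (not opp) -> no flip
Dir E: first cell '.' (not opp) -> no flip
Dir SW: first cell '.' (not opp) -> no flip
Dir S: opp run (2,2) capped by B -> flip
Dir SE: opp run (2,3) capped by B -> flip

Answer: (2,2) (2,3)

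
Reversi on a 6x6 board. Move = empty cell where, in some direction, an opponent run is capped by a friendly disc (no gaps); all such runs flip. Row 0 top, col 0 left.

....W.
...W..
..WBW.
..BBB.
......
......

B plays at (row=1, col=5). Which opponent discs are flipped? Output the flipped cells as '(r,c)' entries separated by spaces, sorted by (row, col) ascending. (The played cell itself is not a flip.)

Dir NW: opp run (0,4), next=edge -> no flip
Dir N: first cell '.' (not opp) -> no flip
Dir NE: edge -> no flip
Dir W: first cell '.' (not opp) -> no flip
Dir E: edge -> no flip
Dir SW: opp run (2,4) capped by B -> flip
Dir S: first cell '.' (not opp) -> no flip
Dir SE: edge -> no flip

Answer: (2,4)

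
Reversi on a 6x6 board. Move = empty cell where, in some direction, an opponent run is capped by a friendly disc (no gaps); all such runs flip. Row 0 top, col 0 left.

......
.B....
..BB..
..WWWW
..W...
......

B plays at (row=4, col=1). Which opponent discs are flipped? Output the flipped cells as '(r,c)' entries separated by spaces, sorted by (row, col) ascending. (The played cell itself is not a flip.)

Answer: (3,2)

Derivation:
Dir NW: first cell '.' (not opp) -> no flip
Dir N: first cell '.' (not opp) -> no flip
Dir NE: opp run (3,2) capped by B -> flip
Dir W: first cell '.' (not opp) -> no flip
Dir E: opp run (4,2), next='.' -> no flip
Dir SW: first cell '.' (not opp) -> no flip
Dir S: first cell '.' (not opp) -> no flip
Dir SE: first cell '.' (not opp) -> no flip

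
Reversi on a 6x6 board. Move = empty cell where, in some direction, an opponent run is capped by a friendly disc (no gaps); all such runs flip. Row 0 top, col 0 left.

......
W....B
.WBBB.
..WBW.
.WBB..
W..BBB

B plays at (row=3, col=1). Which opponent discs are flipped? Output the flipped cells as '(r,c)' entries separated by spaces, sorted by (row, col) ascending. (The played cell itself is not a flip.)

Answer: (3,2)

Derivation:
Dir NW: first cell '.' (not opp) -> no flip
Dir N: opp run (2,1), next='.' -> no flip
Dir NE: first cell 'B' (not opp) -> no flip
Dir W: first cell '.' (not opp) -> no flip
Dir E: opp run (3,2) capped by B -> flip
Dir SW: first cell '.' (not opp) -> no flip
Dir S: opp run (4,1), next='.' -> no flip
Dir SE: first cell 'B' (not opp) -> no flip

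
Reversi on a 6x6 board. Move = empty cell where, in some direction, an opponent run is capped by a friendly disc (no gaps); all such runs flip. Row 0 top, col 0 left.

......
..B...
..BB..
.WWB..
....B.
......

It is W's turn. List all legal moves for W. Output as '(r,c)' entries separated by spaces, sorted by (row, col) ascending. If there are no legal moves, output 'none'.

(0,1): no bracket -> illegal
(0,2): flips 2 -> legal
(0,3): no bracket -> illegal
(1,1): no bracket -> illegal
(1,3): flips 1 -> legal
(1,4): flips 1 -> legal
(2,1): no bracket -> illegal
(2,4): no bracket -> illegal
(3,4): flips 1 -> legal
(3,5): no bracket -> illegal
(4,2): no bracket -> illegal
(4,3): no bracket -> illegal
(4,5): no bracket -> illegal
(5,3): no bracket -> illegal
(5,4): no bracket -> illegal
(5,5): no bracket -> illegal

Answer: (0,2) (1,3) (1,4) (3,4)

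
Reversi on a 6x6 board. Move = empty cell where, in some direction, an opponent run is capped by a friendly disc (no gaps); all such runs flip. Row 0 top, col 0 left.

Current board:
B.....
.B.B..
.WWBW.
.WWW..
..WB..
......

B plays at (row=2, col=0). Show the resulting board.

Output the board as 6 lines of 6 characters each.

Place B at (2,0); scan 8 dirs for brackets.
Dir NW: edge -> no flip
Dir N: first cell '.' (not opp) -> no flip
Dir NE: first cell 'B' (not opp) -> no flip
Dir W: edge -> no flip
Dir E: opp run (2,1) (2,2) capped by B -> flip
Dir SW: edge -> no flip
Dir S: first cell '.' (not opp) -> no flip
Dir SE: opp run (3,1) (4,2), next='.' -> no flip
All flips: (2,1) (2,2)

Answer: B.....
.B.B..
BBBBW.
.WWW..
..WB..
......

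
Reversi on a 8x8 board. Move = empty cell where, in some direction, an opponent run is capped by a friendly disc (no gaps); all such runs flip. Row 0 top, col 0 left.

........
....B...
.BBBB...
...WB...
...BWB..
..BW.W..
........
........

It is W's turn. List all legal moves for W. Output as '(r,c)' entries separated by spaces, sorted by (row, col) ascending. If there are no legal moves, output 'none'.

Answer: (0,4) (1,1) (1,3) (1,5) (3,5) (4,2) (4,6) (5,1)

Derivation:
(0,3): no bracket -> illegal
(0,4): flips 3 -> legal
(0,5): no bracket -> illegal
(1,0): no bracket -> illegal
(1,1): flips 1 -> legal
(1,2): no bracket -> illegal
(1,3): flips 1 -> legal
(1,5): flips 1 -> legal
(2,0): no bracket -> illegal
(2,5): no bracket -> illegal
(3,0): no bracket -> illegal
(3,1): no bracket -> illegal
(3,2): no bracket -> illegal
(3,5): flips 2 -> legal
(3,6): no bracket -> illegal
(4,1): no bracket -> illegal
(4,2): flips 1 -> legal
(4,6): flips 1 -> legal
(5,1): flips 1 -> legal
(5,4): no bracket -> illegal
(5,6): no bracket -> illegal
(6,1): no bracket -> illegal
(6,2): no bracket -> illegal
(6,3): no bracket -> illegal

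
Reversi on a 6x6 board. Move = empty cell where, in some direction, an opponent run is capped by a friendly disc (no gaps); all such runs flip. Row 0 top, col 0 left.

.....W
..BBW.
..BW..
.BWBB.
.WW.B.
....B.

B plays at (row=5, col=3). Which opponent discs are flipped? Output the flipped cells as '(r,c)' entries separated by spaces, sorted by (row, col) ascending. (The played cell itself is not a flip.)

Answer: (4,2)

Derivation:
Dir NW: opp run (4,2) capped by B -> flip
Dir N: first cell '.' (not opp) -> no flip
Dir NE: first cell 'B' (not opp) -> no flip
Dir W: first cell '.' (not opp) -> no flip
Dir E: first cell 'B' (not opp) -> no flip
Dir SW: edge -> no flip
Dir S: edge -> no flip
Dir SE: edge -> no flip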